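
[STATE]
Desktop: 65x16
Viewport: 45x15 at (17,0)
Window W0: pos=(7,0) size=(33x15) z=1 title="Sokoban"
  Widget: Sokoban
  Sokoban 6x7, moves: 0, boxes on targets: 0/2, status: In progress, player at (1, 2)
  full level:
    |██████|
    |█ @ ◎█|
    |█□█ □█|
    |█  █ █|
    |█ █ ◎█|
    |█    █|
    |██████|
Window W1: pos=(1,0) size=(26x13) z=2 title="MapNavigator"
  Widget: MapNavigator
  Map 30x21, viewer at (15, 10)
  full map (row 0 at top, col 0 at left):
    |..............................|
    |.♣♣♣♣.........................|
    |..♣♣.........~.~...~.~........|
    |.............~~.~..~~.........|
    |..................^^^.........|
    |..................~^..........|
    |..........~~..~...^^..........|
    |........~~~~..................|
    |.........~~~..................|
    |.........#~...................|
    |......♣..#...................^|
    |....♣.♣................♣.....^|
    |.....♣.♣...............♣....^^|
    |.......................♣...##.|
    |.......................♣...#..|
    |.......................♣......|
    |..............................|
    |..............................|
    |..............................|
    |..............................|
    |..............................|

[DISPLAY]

━━━━━━━━━┓━━━━━━━━━━━━┓                      
         ┃            ┃                      
─────────┨────────────┨                      
^^.......┃            ┃                      
.........┃            ┃                      
.........┃            ┃                      
.........┃            ┃                      
.........┃            ┃                      
.....♣...┃            ┃                      
.....♣...┃            ┃                      
.....♣...┃            ┃                      
.....♣...┃            ┃                      
━━━━━━━━━┛            ┃                      
                      ┃                      
━━━━━━━━━━━━━━━━━━━━━━┛                      


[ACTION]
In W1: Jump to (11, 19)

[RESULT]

━━━━━━━━━┓━━━━━━━━━━━━┓                      
         ┃            ┃                      
─────────┨────────────┨                      
.........┃            ┃                      
.........┃            ┃                      
.........┃            ┃                      
.........┃            ┃                      
.........┃            ┃                      
.........┃            ┃                      
         ┃            ┃                      
         ┃            ┃                      
         ┃            ┃                      
━━━━━━━━━┛            ┃                      
                      ┃                      
━━━━━━━━━━━━━━━━━━━━━━┛                      


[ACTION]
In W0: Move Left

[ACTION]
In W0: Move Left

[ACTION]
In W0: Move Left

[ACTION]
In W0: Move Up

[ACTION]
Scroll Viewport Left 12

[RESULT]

━━━━━━━━━━━━━━━━━━━━━┓━━━━━━━━━━━━┓          
pNavigator           ┃            ┃          
─────────────────────┨────────────┨          
.....................┃            ┃          
.....................┃            ┃          
.....................┃            ┃          
.....................┃            ┃          
.........@...........┃            ┃          
.....................┃            ┃          
                     ┃            ┃          
                     ┃            ┃          
                     ┃            ┃          
━━━━━━━━━━━━━━━━━━━━━┛            ┃          
  ┃                               ┃          
  ┗━━━━━━━━━━━━━━━━━━━━━━━━━━━━━━━┛          


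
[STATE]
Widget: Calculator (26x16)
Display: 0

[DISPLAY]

                         0
┌───┬───┬───┬───┐         
│ 7 │ 8 │ 9 │ ÷ │         
├───┼───┼───┼───┤         
│ 4 │ 5 │ 6 │ × │         
├───┼───┼───┼───┤         
│ 1 │ 2 │ 3 │ - │         
├───┼───┼───┼───┤         
│ 0 │ . │ = │ + │         
├───┼───┼───┼───┤         
│ C │ MC│ MR│ M+│         
└───┴───┴───┴───┘         
                          
                          
                          
                          


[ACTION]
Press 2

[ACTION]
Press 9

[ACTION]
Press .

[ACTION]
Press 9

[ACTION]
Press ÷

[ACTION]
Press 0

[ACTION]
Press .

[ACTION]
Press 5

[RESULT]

                       0.5
┌───┬───┬───┬───┐         
│ 7 │ 8 │ 9 │ ÷ │         
├───┼───┼───┼───┤         
│ 4 │ 5 │ 6 │ × │         
├───┼───┼───┼───┤         
│ 1 │ 2 │ 3 │ - │         
├───┼───┼───┼───┤         
│ 0 │ . │ = │ + │         
├───┼───┼───┼───┤         
│ C │ MC│ MR│ M+│         
└───┴───┴───┴───┘         
                          
                          
                          
                          


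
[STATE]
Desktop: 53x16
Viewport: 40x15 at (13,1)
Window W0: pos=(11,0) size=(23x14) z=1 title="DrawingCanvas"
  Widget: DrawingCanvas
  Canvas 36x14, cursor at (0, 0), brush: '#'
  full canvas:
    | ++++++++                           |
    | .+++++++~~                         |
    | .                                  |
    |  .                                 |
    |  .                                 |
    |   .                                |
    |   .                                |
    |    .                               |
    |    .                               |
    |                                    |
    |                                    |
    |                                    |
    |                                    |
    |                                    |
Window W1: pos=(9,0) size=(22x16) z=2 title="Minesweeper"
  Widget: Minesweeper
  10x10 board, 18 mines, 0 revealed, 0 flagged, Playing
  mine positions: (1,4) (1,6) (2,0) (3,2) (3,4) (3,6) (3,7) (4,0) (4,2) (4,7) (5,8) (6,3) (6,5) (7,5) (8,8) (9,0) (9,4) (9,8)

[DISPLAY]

nesweeper        ┃  ┃                   
─────────────────┨──┨                   
■■■■■■■          ┃  ┃                   
■■■■■■■          ┃  ┃                   
■■■■■■■          ┃  ┃                   
■■■■■■■          ┃  ┃                   
■■■■■■■          ┃  ┃                   
■■■■■■■          ┃  ┃                   
■■■■■■■          ┃  ┃                   
■■■■■■■          ┃  ┃                   
■■■■■■■          ┃  ┃                   
■■■■■■■          ┃  ┃                   
                 ┃━━┛                   
                 ┃                      
━━━━━━━━━━━━━━━━━┛                      


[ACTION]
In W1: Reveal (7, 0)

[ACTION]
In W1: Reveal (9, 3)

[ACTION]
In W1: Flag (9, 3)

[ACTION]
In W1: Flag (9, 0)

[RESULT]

nesweeper        ┃  ┃                   
─────────────────┨──┨                   
■■■■■■■          ┃  ┃                   
■■■■■■■          ┃  ┃                   
■■■■■■■          ┃  ┃                   
■■■■■■■          ┃  ┃                   
■■■■■■■          ┃  ┃                   
■■■■■■■          ┃  ┃                   
■■■■■■■          ┃  ┃                   
1■■■■■■          ┃  ┃                   
1■■■■■■          ┃  ┃                   
1■■■■■■          ┃  ┃                   
                 ┃━━┛                   
                 ┃                      
━━━━━━━━━━━━━━━━━┛                      


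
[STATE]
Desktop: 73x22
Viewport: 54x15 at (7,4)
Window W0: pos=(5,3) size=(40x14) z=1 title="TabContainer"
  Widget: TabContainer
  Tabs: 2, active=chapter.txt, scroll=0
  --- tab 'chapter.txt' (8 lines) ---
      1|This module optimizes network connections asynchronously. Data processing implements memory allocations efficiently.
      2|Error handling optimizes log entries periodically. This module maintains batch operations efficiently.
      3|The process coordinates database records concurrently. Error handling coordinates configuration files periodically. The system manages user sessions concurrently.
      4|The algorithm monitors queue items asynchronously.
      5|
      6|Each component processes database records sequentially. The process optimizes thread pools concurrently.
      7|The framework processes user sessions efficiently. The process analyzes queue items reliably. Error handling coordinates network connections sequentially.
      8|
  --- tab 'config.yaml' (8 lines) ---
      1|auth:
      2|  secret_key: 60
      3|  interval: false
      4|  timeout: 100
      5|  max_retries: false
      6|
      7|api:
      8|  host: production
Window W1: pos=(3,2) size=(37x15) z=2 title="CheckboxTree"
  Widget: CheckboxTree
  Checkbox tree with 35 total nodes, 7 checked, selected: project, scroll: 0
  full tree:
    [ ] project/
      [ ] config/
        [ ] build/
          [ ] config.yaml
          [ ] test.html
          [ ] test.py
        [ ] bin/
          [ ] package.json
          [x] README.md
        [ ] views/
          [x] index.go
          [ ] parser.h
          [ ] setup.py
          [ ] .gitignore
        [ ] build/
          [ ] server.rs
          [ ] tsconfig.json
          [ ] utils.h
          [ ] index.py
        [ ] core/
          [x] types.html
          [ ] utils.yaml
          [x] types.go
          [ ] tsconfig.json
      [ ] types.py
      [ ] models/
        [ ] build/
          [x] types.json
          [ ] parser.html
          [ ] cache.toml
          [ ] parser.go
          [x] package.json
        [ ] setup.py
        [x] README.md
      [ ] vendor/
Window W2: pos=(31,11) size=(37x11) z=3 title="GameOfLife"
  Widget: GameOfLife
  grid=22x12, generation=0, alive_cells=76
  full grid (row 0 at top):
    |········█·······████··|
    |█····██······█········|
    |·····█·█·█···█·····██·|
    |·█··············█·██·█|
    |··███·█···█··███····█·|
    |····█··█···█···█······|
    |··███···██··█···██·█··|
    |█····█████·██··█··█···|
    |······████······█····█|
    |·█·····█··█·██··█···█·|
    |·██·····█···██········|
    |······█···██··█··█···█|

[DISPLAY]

────────────────────────────────┨    ┃                
] project/                      ┃────┨                
[-] config/                     ┃    ┃                
  [ ] build/                    ┃────┃                
    [ ] config.yaml             ┃ecti┃                
    [ ] test.html               ┃es p┃                
    [ ] test.py                 ┃ecor┃                
  [-] bin/              ┏━━━━━━━━━━━━━━━━━━━━━━━━━━━━━
    [ ] package.json    ┃ GameOfLife                  
    [x] README.md       ┠─────────────────────────────
  [-] views/            ┃Gen: 0                       
    [x] index.go        ┃·█··············█·██·█       
━━━━━━━━━━━━━━━━━━━━━━━━┃··███·█···█··███····█·       
                        ┃····█··█···█···█······       
                        ┃··███···██··█···██·█··       


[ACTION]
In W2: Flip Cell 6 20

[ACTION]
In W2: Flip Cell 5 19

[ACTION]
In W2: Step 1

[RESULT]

────────────────────────────────┨    ┃                
] project/                      ┃────┨                
[-] config/                     ┃    ┃                
  [ ] build/                    ┃────┃                
    [ ] config.yaml             ┃ecti┃                
    [ ] test.html               ┃es p┃                
    [ ] test.py                 ┃ecor┃                
  [-] bin/              ┏━━━━━━━━━━━━━━━━━━━━━━━━━━━━━
    [ ] package.json    ┃ GameOfLife                  
    [x] README.md       ┠─────────────────────────────
  [-] views/            ┃Gen: 1                       
    [x] index.go        ┃··█████······█·█··█··█       
━━━━━━━━━━━━━━━━━━━━━━━━┃··████········███·█·█·       
                        ┃·······███████·█··██··       
                        ┃···██····█··█··███·██·       


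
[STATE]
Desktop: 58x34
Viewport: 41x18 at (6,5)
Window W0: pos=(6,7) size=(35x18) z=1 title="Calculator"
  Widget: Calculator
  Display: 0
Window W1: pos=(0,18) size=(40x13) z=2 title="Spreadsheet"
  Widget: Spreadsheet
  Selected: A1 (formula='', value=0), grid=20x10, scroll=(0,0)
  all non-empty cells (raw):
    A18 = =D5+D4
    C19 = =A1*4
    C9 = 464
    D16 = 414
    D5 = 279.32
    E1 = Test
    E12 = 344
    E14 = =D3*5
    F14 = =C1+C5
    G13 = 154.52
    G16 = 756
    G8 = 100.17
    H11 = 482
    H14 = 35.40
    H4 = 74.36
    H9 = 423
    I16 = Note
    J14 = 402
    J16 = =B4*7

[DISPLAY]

                                         
                                         
┏━━━━━━━━━━━━━━━━━━━━━━━━━━━━━━━━━┓      
┃ Calculator                      ┃      
┠─────────────────────────────────┨      
┃                                0┃      
┃┌───┬───┬───┬───┐                ┃      
┃│ 7 │ 8 │ 9 │ ÷ │                ┃      
┃├───┼───┼───┼───┤                ┃      
┃│ 4 │ 5 │ 6 │ × │                ┃      
┃├───┼───┼───┼───┤                ┃      
┃│ 1 │ 2 │ 3 │ - │                ┃      
┃├───┼───┼───┼───┤                ┃      
━━━━━━━━━━━━━━━━━━━━━━━━━━━━━━━━━┓┃      
adsheet                          ┃┃      
─────────────────────────────────┨┃      
                                 ┃┃      
  A       B       C       D      ┃┃      


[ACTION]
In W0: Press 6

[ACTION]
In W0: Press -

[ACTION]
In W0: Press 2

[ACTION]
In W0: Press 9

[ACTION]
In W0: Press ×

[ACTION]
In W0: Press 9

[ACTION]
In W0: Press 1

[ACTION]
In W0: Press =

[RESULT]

                                         
                                         
┏━━━━━━━━━━━━━━━━━━━━━━━━━━━━━━━━━┓      
┃ Calculator                      ┃      
┠─────────────────────────────────┨      
┃                            -2093┃      
┃┌───┬───┬───┬───┐                ┃      
┃│ 7 │ 8 │ 9 │ ÷ │                ┃      
┃├───┼───┼───┼───┤                ┃      
┃│ 4 │ 5 │ 6 │ × │                ┃      
┃├───┼───┼───┼───┤                ┃      
┃│ 1 │ 2 │ 3 │ - │                ┃      
┃├───┼───┼───┼───┤                ┃      
━━━━━━━━━━━━━━━━━━━━━━━━━━━━━━━━━┓┃      
adsheet                          ┃┃      
─────────────────────────────────┨┃      
                                 ┃┃      
  A       B       C       D      ┃┃      


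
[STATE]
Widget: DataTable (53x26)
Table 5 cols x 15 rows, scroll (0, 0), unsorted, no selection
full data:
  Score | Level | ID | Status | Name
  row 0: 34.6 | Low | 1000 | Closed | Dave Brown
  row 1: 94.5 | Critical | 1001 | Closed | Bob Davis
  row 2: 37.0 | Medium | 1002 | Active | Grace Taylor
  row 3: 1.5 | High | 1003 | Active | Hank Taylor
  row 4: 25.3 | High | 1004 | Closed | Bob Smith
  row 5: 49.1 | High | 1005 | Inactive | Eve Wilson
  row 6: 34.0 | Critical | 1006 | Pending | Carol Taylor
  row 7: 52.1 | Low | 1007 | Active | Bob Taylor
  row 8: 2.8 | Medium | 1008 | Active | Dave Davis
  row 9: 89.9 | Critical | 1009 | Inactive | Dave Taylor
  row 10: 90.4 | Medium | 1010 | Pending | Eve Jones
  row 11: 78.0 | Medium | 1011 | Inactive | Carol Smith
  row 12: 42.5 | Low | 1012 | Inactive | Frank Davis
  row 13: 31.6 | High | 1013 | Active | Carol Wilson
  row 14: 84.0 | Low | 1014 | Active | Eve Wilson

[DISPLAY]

Score│Level   │ID  │Status  │Name                    
─────┼────────┼────┼────────┼────────────            
34.6 │Low     │1000│Closed  │Dave Brown              
94.5 │Critical│1001│Closed  │Bob Davis               
37.0 │Medium  │1002│Active  │Grace Taylor            
1.5  │High    │1003│Active  │Hank Taylor             
25.3 │High    │1004│Closed  │Bob Smith               
49.1 │High    │1005│Inactive│Eve Wilson              
34.0 │Critical│1006│Pending │Carol Taylor            
52.1 │Low     │1007│Active  │Bob Taylor              
2.8  │Medium  │1008│Active  │Dave Davis              
89.9 │Critical│1009│Inactive│Dave Taylor             
90.4 │Medium  │1010│Pending │Eve Jones               
78.0 │Medium  │1011│Inactive│Carol Smith             
42.5 │Low     │1012│Inactive│Frank Davis             
31.6 │High    │1013│Active  │Carol Wilson            
84.0 │Low     │1014│Active  │Eve Wilson              
                                                     
                                                     
                                                     
                                                     
                                                     
                                                     
                                                     
                                                     
                                                     


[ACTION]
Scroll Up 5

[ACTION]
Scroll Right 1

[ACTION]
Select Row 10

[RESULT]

Score│Level   │ID  │Status  │Name                    
─────┼────────┼────┼────────┼────────────            
34.6 │Low     │1000│Closed  │Dave Brown              
94.5 │Critical│1001│Closed  │Bob Davis               
37.0 │Medium  │1002│Active  │Grace Taylor            
1.5  │High    │1003│Active  │Hank Taylor             
25.3 │High    │1004│Closed  │Bob Smith               
49.1 │High    │1005│Inactive│Eve Wilson              
34.0 │Critical│1006│Pending │Carol Taylor            
52.1 │Low     │1007│Active  │Bob Taylor              
2.8  │Medium  │1008│Active  │Dave Davis              
89.9 │Critical│1009│Inactive│Dave Taylor             
>0.4 │Medium  │1010│Pending │Eve Jones               
78.0 │Medium  │1011│Inactive│Carol Smith             
42.5 │Low     │1012│Inactive│Frank Davis             
31.6 │High    │1013│Active  │Carol Wilson            
84.0 │Low     │1014│Active  │Eve Wilson              
                                                     
                                                     
                                                     
                                                     
                                                     
                                                     
                                                     
                                                     
                                                     


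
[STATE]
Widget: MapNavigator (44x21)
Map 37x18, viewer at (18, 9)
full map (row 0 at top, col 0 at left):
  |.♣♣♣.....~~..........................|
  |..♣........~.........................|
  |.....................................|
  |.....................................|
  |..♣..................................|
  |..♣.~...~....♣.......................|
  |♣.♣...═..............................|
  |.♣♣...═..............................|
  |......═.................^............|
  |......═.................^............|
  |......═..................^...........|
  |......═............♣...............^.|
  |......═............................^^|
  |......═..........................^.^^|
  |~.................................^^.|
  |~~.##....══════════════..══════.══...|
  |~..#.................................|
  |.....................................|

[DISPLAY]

                                            
    .♣♣♣.....~~..........................   
    ..♣........~.........................   
    .....................................   
    .....................................   
    ..♣..................................   
    ..♣.~...~....♣.......................   
    ♣.♣...═..............................   
    .♣♣...═..............................   
    ......═.................^............   
    ......═...........@.....^............   
    ......═..................^...........   
    ......═............♣...............^.   
    ......═............................^^   
    ......═..........................^.^^   
    ~.................................^^.   
    ~~.##....══════════════..══════.══...   
    ~..#.................................   
    .....................................   
                                            
                                            


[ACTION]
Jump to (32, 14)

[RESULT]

...........................                 
...♣.......................                 
...........................                 
...........................                 
..............^............                 
..............^............                 
...............^...........                 
.........♣...............^.                 
.........................^^                 
.......................^.^^                 
......................@.^^.                 
═════════════..══════.══...                 
...........................                 
...........................                 
                                            
                                            
                                            
                                            
                                            
                                            
                                            


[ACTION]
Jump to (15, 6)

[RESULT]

                                            
                                            
                                            
                                            
       .♣♣♣.....~~..........................
       ..♣........~.........................
       .....................................
       .....................................
       ..♣..................................
       ..♣.~...~....♣.......................
       ♣.♣...═........@.....................
       .♣♣...═..............................
       ......═.................^............
       ......═.................^............
       ......═..................^...........
       ......═............♣...............^.
       ......═............................^^
       ......═..........................^.^^
       ~.................................^^.
       ~~.##....══════════════..══════.══...
       ~..#.................................


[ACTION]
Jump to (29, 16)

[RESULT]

..............................              
..............................              
.................^............              
.................^............              
..................^...........              
............♣...............^.              
............................^^              
..........................^.^^              
...........................^^.              
..══════════════..══════.══...              
......................@.......              
..............................              
                                            
                                            
                                            
                                            
                                            
                                            
                                            
                                            
                                            


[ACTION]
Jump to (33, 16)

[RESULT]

..........................                  
..........................                  
.............^............                  
.............^............                  
..............^...........                  
........♣...............^.                  
........................^^                  
......................^.^^                  
.......................^^.                  
════════════..══════.══...                  
......................@...                  
..........................                  
                                            
                                            
                                            
                                            
                                            
                                            
                                            
                                            
                                            


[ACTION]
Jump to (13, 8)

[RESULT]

                                            
                                            
         .♣♣♣.....~~........................
         ..♣........~.......................
         ...................................
         ...................................
         ..♣................................
         ..♣.~...~....♣.....................
         ♣.♣...═............................
         .♣♣...═............................
         ......═......@..........^..........
         ......═.................^..........
         ......═..................^.........
         ......═............♣...............
         ......═............................
         ......═..........................^.
         ~.................................^
         ~~.##....══════════════..══════.══.
         ~..#...............................
         ...................................
                                            


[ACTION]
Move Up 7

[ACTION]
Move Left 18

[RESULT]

                                            
                                            
                                            
                                            
                                            
                                            
                                            
                                            
                                            
                      .♣♣♣.....~~...........
                      @.♣........~..........
                      ......................
                      ......................
                      ..♣...................
                      ..♣.~...~....♣........
                      ♣.♣...═...............
                      .♣♣...═...............
                      ......═...............
                      ......═...............
                      ......═...............
                      ......═............♣..


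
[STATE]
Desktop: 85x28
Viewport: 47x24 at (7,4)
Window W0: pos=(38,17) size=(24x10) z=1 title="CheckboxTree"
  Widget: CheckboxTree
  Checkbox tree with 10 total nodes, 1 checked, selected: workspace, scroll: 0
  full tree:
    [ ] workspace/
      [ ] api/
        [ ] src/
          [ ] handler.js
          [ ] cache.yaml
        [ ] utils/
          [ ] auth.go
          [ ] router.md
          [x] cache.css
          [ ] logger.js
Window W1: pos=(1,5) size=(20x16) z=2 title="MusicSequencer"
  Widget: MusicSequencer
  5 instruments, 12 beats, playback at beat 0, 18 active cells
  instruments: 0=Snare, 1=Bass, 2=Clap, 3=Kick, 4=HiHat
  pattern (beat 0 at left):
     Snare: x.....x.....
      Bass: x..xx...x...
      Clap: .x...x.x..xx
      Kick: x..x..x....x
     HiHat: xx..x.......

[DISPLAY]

                                               
━━━━━━━━━━━━━┓                                 
cSequencer   ┃                                 
─────────────┨                                 
 ▼12345678901┃                                 
e█·····█·····┃                                 
s█··██···█···┃                                 
p·█···█·█··██┃                                 
k█··█··█····█┃                                 
t██··█·······┃                                 
             ┃                                 
             ┃                                 
             ┃                                 
             ┃                 ┏━━━━━━━━━━━━━━━
             ┃                 ┃ CheckboxTree  
             ┃                 ┠───────────────
━━━━━━━━━━━━━┛                 ┃>[-] workspace/
                               ┃   [-] api/    
                               ┃     [ ] src/  
                               ┃       [ ] hand
                               ┃       [ ] cach
                               ┃     [-] utils/
                               ┗━━━━━━━━━━━━━━━
                                               


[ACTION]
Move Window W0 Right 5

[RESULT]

                                               
━━━━━━━━━━━━━┓                                 
cSequencer   ┃                                 
─────────────┨                                 
 ▼12345678901┃                                 
e█·····█·····┃                                 
s█··██···█···┃                                 
p·█···█·█··██┃                                 
k█··█··█····█┃                                 
t██··█·······┃                                 
             ┃                                 
             ┃                                 
             ┃                                 
             ┃                      ┏━━━━━━━━━━
             ┃                      ┃ CheckboxT
             ┃                      ┠──────────
━━━━━━━━━━━━━┛                      ┃>[-] works
                                    ┃   [-] api
                                    ┃     [ ] s
                                    ┃       [ ]
                                    ┃       [ ]
                                    ┃     [-] u
                                    ┗━━━━━━━━━━
                                               


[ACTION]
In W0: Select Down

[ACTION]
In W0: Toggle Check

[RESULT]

                                               
━━━━━━━━━━━━━┓                                 
cSequencer   ┃                                 
─────────────┨                                 
 ▼12345678901┃                                 
e█·····█·····┃                                 
s█··██···█···┃                                 
p·█···█·█··██┃                                 
k█··█··█····█┃                                 
t██··█·······┃                                 
             ┃                                 
             ┃                                 
             ┃                                 
             ┃                      ┏━━━━━━━━━━
             ┃                      ┃ CheckboxT
             ┃                      ┠──────────
━━━━━━━━━━━━━┛                      ┃ [x] works
                                    ┃>  [x] api
                                    ┃     [x] s
                                    ┃       [x]
                                    ┃       [x]
                                    ┃     [x] u
                                    ┗━━━━━━━━━━
                                               


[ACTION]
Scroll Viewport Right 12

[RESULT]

                                               
━┓                                             
 ┃                                             
─┨                                             
1┃                                             
·┃                                             
·┃                                             
█┃                                             
█┃                                             
·┃                                             
 ┃                                             
 ┃                                             
 ┃                                             
 ┃                      ┏━━━━━━━━━━━━━━━━━━━━━━
 ┃                      ┃ CheckboxTree         
 ┃                      ┠──────────────────────
━┛                      ┃ [x] workspace/       
                        ┃>  [x] api/           
                        ┃     [x] src/         
                        ┃       [x] handler.js 
                        ┃       [x] cache.yaml 
                        ┃     [x] utils/       
                        ┗━━━━━━━━━━━━━━━━━━━━━━
                                               


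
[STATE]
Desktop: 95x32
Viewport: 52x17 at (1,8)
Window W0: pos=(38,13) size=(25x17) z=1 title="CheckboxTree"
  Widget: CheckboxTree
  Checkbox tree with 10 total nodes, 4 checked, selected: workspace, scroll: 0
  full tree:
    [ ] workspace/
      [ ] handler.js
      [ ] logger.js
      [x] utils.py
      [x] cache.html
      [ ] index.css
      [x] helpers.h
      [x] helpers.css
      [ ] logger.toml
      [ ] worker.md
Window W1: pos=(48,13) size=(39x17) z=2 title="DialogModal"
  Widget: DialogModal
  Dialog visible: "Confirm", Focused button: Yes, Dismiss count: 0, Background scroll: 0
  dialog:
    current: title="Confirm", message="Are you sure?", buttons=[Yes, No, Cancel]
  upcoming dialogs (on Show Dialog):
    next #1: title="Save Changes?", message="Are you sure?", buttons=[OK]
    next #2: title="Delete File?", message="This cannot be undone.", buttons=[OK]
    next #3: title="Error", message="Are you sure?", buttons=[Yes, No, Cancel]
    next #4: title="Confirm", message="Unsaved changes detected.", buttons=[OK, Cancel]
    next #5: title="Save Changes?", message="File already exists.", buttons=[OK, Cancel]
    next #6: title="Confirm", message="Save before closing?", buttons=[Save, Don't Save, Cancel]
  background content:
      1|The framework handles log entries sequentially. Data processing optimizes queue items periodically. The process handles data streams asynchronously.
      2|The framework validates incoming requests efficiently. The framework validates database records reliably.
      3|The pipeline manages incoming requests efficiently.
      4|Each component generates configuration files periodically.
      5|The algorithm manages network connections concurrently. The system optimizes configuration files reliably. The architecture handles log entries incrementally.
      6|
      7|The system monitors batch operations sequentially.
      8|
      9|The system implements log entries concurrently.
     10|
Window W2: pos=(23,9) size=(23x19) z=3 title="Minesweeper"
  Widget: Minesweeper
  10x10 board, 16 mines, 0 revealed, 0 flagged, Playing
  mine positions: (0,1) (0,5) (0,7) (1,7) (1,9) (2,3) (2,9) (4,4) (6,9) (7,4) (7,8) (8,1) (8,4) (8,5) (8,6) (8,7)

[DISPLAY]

                                                    
                      ┏━━━━━━━━━━━━━━━━━━━━━┓       
                      ┃ Minesweeper         ┃       
                      ┠─────────────────────┨       
                      ┃■■■■■■■■■■           ┃       
                      ┃■■■■■■■■■■           ┃━━┏━━━━
                      ┃■■■■■■■■■■           ┃ox┃ Dia
                      ┃■■■■■■■■■■           ┃──┠────
                      ┃■■■■■■■■■■           ┃rk┃The 
                      ┃■■■■■■■■■■           ┃ha┃The 
                      ┃■■■■■■■■■■           ┃lo┃The 
                      ┃■■■■■■■■■■           ┃ut┃Each
                      ┃■■■■■■■■■■           ┃ca┃The 
                      ┃■■■■■■■■■■           ┃in┃    
                      ┃                     ┃he┃The 
                      ┃                     ┃he┃    
                      ┃                     ┃lo┃The 


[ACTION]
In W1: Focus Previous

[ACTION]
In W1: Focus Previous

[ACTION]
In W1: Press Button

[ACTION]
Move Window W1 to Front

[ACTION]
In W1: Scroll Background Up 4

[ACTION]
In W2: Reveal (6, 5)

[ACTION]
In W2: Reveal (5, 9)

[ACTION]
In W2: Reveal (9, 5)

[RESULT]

                                                    
                      ┏━━━━━━━━━━━━━━━━━━━━━┓       
                      ┃ Minesweeper         ┃       
                      ┠─────────────────────┨       
                      ┃■■■■■■■■■■           ┃       
                      ┃■■■■■■■■■■           ┃━━┏━━━━
                      ┃■■■■■■■■■■           ┃ox┃ Dia
                      ┃■■■■■■■■■■           ┃──┠────
                      ┃■■■■■■■■■■           ┃rk┃The 
                      ┃■■■■■■■■■1           ┃ha┃The 
                      ┃■■■■■1■■■■           ┃lo┃The 
                      ┃■■■■■■■■■■           ┃ut┃Each
                      ┃■■■■■■■■■■           ┃ca┃The 
                      ┃■■■■■3■■■■           ┃in┃    
                      ┃                     ┃he┃The 
                      ┃                     ┃he┃    
                      ┃                     ┃lo┃The 
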